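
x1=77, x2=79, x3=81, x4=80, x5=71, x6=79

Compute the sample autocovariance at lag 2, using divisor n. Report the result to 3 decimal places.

Mean x̄ = (77 + 79 + 81 + 80 + 71 + 79)/6 = 77.8333
Σ_{t=1}^{4}(x_t−x̄)(x_{t+2}−x̄) = -19.2222
γ_2 = -19.2222 / 6 = -3.204

-3.204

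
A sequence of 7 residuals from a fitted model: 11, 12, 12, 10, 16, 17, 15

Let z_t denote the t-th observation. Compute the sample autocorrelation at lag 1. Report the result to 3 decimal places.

0.376

Mean z̄ = (11 + 12 + 12 + 10 + 16 + 17 + 15)/7 = 13.2857
Deviations from mean: -2.2857, -1.2857, -1.2857, -3.2857, 2.7143, 3.7143, 1.7143
Numerator Σ_{t=1}^{6}(z_t−z̄)(z_{t+1}−z̄) = 16.3469
Denominator Σ(z_t−z̄)² = 43.4286
r_1 = 16.3469 / 43.4286 = 0.376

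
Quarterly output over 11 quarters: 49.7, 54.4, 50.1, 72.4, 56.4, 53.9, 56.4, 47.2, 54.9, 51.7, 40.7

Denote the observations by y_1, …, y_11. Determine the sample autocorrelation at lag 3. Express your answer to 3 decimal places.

0.071

Mean ȳ = (49.7 + 54.4 + 50.1 + 72.4 + 56.4 + 53.9 + 56.4 + 47.2 + 54.9 + 51.7 + 40.7)/11 = 53.4364
Numerator Σ_{t=1}^{8}(y_t−ȳ)(y_{t+3}−ȳ) = 43.1342
Denominator Σ(y_t−ȳ)² = 609.6855
r_3 = 43.1342 / 609.6855 = 0.071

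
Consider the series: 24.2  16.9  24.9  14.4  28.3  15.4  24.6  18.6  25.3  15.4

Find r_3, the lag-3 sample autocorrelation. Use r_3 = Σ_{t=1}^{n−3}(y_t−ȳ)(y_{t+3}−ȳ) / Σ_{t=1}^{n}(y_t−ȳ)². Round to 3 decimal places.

-0.665

Mean ȳ = (24.2 + 16.9 + 24.9 + 14.4 + 28.3 + 15.4 + 24.6 + 18.6 + 25.3 + 15.4)/10 = 20.8000
Σ(y_t−ȳ)(y_{t+3}−ȳ) = (-21.7600) + (-29.2500) + (-22.1400) + (-24.3200) + (-16.5000) + (-24.3000) + (-20.5200) = -158.7900
Denominator Σ(y_t−ȳ)² = 238.6400
r_3 = -158.7900 / 238.6400 = -0.665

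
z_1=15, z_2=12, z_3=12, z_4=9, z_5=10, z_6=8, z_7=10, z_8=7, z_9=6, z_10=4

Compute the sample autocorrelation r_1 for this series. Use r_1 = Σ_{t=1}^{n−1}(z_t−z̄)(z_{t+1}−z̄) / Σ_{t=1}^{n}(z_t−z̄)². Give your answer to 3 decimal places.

Mean z̄ = (15 + 12 + 12 + 9 + 10 + 8 + 10 + 7 + 6 + 4)/10 = 9.3000
Numerator Σ_{t=1}^{9}(z_t−z̄)(z_{t+1}−z̄) = 43.3100
Denominator Σ(z_t−z̄)² = 94.1000
r_1 = 43.3100 / 94.1000 = 0.460

0.460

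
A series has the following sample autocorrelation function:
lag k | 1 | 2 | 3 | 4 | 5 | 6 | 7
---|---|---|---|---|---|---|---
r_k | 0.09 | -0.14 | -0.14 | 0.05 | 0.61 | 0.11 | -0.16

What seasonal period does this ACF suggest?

5

The largest autocorrelation is r_5 = 0.61; the remaining lags stay at or below 0.11.
The dominant spike at lag 5 indicates a seasonal period of 5.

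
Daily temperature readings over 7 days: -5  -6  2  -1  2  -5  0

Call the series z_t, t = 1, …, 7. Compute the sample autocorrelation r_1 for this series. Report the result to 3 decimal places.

Mean z̄ = (-5 − 6 + 2 − 1 + 2 − 5 + 0)/7 = -1.8571
Deviations from mean: -3.1429, -4.1429, 3.8571, 0.8571, 3.8571, -3.1429, 1.8571
Σ(z_t−z̄)(z_{t+1}−z̄) = (13.0204) + (-15.9796) + (3.3061) + (3.3061) + (-12.1224) + (-5.8367) = -14.3061
Denominator Σ(z_t−z̄)² = 70.8571
r_1 = -14.3061 / 70.8571 = -0.202

-0.202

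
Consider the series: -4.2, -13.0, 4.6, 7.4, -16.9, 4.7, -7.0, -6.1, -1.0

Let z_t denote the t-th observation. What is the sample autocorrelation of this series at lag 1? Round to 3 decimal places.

-0.483

Mean z̄ = (-4.2 − 13.0 + 4.6 + 7.4 − 16.9 + 4.7 − 7.0 − 6.1 − 1.0)/9 = -3.5000
Numerator Σ_{t=1}^{8}(z_t−z̄)(z_{t+1}−z̄) = -264.0500
Denominator Σ(z_t−z̄)² = 547.2200
r_1 = -264.0500 / 547.2200 = -0.483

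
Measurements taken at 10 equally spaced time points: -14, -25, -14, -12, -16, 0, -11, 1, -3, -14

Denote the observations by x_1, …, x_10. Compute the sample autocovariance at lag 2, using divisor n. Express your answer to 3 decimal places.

12.012

Mean x̄ = (-14 − 25 − 14 − 12 − 16 + 0 − 11 + 1 − 3 − 14)/10 = -10.8000
Σ_{t=1}^{8}(x_t−x̄)(x_{t+2}−x̄) = 120.1200
γ_2 = 120.1200 / 10 = 12.012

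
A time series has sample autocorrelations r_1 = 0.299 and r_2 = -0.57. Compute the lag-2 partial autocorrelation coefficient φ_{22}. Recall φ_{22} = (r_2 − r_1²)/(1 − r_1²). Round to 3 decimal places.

φ_{22} = (r_2 − r_1²) / (1 − r_1²)
r_1² = (0.299)² = 0.089401
Numerator = -0.57 − 0.0894 = -0.6594; denominator = 1 − 0.0894 = 0.9106
φ_{22} = -0.6594 / 0.9106 = -0.724

-0.724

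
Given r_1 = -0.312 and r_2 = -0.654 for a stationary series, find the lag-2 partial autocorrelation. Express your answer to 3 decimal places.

-0.832

φ_{22} = (r_2 − r_1²) / (1 − r_1²)
r_1² = (-0.312)² = 0.097344
Numerator = -0.654 − 0.0973 = -0.7513; denominator = 1 − 0.0973 = 0.9027
φ_{22} = -0.7513 / 0.9027 = -0.832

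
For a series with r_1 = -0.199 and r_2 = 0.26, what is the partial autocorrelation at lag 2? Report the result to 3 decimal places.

φ_{22} = (r_2 − r_1²) / (1 − r_1²)
r_1² = (-0.199)² = 0.039601
Numerator = 0.26 − 0.0396 = 0.2204; denominator = 1 − 0.0396 = 0.9604
φ_{22} = 0.2204 / 0.9604 = 0.229

0.229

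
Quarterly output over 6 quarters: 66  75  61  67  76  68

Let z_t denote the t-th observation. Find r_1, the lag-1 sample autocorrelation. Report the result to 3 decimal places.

-0.433

Mean z̄ = (66 + 75 + 61 + 67 + 76 + 68)/6 = 68.8333
Deviations from mean: -2.8333, 6.1667, -7.8333, -1.8333, 7.1667, -0.8333
Σ(z_t−z̄)(z_{t+1}−z̄) = (-17.4722) + (-48.3056) + (14.3611) + (-13.1389) + (-5.9722) = -70.5278
Denominator Σ(z_t−z̄)² = 162.8333
r_1 = -70.5278 / 162.8333 = -0.433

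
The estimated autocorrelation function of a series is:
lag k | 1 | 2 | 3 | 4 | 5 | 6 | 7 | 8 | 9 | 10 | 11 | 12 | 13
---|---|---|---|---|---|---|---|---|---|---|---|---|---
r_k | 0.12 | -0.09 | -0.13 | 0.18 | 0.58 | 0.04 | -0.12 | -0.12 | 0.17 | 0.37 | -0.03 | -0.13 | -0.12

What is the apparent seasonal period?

5

The largest autocorrelation is r_5 = 0.58, with a weaker echo at lag 10 (0.37); the remaining lags stay at or below 0.18.
The dominant spike at lag 5 indicates a seasonal period of 5.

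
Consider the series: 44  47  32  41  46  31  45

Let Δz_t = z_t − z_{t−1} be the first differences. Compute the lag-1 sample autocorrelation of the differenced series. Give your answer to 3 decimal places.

-0.549

First differences Δz: 3, -15, 9, 5, -15, 14
Mean of differences = 0.1667
Numerator Σ(Δz_t−Δz̄)(Δz_{t+1}−Δz̄) = -417.3611
Denominator Σ(Δz_t−Δz̄)² = 760.8333
r_1(Δz) = -417.3611 / 760.8333 = -0.549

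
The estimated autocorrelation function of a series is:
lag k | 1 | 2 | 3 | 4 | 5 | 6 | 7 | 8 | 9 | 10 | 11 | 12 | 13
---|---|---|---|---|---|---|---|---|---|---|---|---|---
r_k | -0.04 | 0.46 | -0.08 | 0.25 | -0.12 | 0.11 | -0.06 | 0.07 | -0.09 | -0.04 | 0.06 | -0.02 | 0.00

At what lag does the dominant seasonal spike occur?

The largest autocorrelation is r_2 = 0.46, with a weaker echo at lag 4 (0.25); the remaining lags stay at or below 0.11.
The dominant spike at lag 2 indicates a seasonal period of 2.

2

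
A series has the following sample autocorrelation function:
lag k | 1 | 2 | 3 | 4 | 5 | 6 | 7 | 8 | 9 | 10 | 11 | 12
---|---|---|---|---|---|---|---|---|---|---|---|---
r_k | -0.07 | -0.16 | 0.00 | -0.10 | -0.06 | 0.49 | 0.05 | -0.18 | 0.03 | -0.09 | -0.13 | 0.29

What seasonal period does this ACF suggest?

The largest autocorrelation is r_6 = 0.49, with a weaker echo at lag 12 (0.29); the remaining lags stay at or below 0.05.
The dominant spike at lag 6 indicates a seasonal period of 6.

6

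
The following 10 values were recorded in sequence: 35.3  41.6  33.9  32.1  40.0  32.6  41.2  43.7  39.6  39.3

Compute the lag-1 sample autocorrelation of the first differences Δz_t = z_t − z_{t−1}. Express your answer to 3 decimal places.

First differences Δz: 6.3, -7.7, -1.8, 7.9, -7.4, 8.6, 2.5, -4.1, -0.3
Mean of differences = 0.4444
Numerator Σ(Δz_t−Δz̄)(Δz_{t+1}−Δz̄) = -157.7986
Denominator Σ(Δz_t−Δz̄)² = 314.7222
r_1(Δz) = -157.7986 / 314.7222 = -0.501

-0.501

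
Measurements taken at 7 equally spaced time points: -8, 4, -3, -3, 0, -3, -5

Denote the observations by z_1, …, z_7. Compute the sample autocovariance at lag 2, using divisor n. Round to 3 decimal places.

-1.093

Mean z̄ = (-8 + 4 − 3 − 3 + 0 − 3 − 5)/7 = -2.5714
Σ_{t=1}^{5}(z_t−z̄)(z_{t+2}−z̄) = -7.6531
γ_2 = -7.6531 / 7 = -1.093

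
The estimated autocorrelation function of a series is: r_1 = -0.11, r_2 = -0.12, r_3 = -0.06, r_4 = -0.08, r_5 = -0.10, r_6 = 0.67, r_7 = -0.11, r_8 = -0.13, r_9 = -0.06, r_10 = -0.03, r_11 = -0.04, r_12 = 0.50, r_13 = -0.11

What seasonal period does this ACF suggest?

6

The largest autocorrelation is r_6 = 0.67, with a weaker echo at lag 12 (0.50); the remaining lags stay at or below -0.03.
The dominant spike at lag 6 indicates a seasonal period of 6.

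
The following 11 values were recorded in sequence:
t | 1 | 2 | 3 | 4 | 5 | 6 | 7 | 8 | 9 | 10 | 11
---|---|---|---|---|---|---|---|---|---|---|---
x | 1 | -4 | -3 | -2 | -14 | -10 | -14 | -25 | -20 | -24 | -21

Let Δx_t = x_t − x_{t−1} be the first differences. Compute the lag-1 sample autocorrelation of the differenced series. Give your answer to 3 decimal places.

First differences Δx: -5, 1, 1, -12, 4, -4, -11, 5, -4, 3
Mean of differences = -2.2000
Numerator Σ(Δx_t−Δx̄)(Δx_{t+1}−Δx̄) = -171.8400
Denominator Σ(Δx_t−Δx̄)² = 325.6000
r_1(Δx) = -171.8400 / 325.6000 = -0.528

-0.528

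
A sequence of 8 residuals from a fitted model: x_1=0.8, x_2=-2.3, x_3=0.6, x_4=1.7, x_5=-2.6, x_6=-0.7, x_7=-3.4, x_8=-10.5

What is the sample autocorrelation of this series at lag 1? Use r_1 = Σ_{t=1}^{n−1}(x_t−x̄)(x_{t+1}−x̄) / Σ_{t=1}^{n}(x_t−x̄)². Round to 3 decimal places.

0.147

Mean x̄ = (0.8 − 2.3 + 0.6 + 1.7 − 2.6 − 0.7 − 3.4 − 10.5)/8 = -2.0500
Deviations from mean: 2.8500, -0.2500, 2.6500, 3.7500, -0.5500, 1.3500, -1.3500, -8.4500
Σ(x_t−x̄)(x_{t+1}−x̄) = (-0.7125) + (-0.6625) + (9.9375) + (-2.0625) + (-0.7425) + (-1.8225) + (11.4075) = 15.3425
Denominator Σ(x_t−x̄)² = 104.6200
r_1 = 15.3425 / 104.6200 = 0.147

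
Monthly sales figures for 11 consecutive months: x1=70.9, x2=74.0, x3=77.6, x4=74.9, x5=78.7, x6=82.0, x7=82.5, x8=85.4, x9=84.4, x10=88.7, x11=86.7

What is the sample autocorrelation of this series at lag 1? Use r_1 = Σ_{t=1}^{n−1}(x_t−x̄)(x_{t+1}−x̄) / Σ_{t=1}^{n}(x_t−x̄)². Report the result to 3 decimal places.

Mean x̄ = (70.9 + 74.0 + 77.6 + 74.9 + 78.7 + 82.0 + 82.5 + 85.4 + 84.4 + 88.7 + 86.7)/11 = 80.5273
Numerator Σ_{t=1}^{10}(x_t−x̄)(x_{t+1}−x̄) = 219.4983
Denominator Σ(x_t−x̄)² = 328.5618
r_1 = 219.4983 / 328.5618 = 0.668

0.668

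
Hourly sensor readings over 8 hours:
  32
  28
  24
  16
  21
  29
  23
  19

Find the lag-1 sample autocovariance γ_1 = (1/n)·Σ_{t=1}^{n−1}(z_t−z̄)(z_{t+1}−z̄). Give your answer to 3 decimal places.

5.125

Mean z̄ = (32 + 28 + 24 + 16 + 21 + 29 + 23 + 19)/8 = 24.0000
Deviations: 8.0000, 4.0000, 0.0000, -8.0000, -3.0000, 5.0000, -1.0000, -5.0000
Σ_{t=1}^{7}(z_t−z̄)(z_{t+1}−z̄) = 41.0000
γ_1 = 41.0000 / 8 = 5.125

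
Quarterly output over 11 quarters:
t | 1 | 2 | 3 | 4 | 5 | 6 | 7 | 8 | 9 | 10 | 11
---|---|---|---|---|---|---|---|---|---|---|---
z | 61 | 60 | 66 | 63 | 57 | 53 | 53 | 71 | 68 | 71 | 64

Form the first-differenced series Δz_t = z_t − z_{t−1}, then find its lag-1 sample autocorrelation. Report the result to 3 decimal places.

First differences Δz: -1, 6, -3, -6, -4, 0, 18, -3, 3, -7
Mean of differences = 0.3000
Numerator Σ(Δz_t−Δz̄)(Δz_{t+1}−Δz̄) = -69.3900
Denominator Σ(Δz_t−Δz̄)² = 488.1000
r_1(Δz) = -69.3900 / 488.1000 = -0.142

-0.142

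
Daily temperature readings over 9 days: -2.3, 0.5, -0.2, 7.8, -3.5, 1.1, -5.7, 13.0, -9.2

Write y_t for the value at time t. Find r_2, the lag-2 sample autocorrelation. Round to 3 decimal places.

Mean ȳ = (-2.3 + 0.5 − 0.2 + 7.8 − 3.5 + 1.1 − 5.7 + 13.0 − 9.2)/9 = 0.1667
Numerator Σ_{t=1}^{7}(y_t−ȳ)(y_{t+2}−ȳ) = 100.3578
Denominator Σ(y_t−ȳ)² = 365.7600
r_2 = 100.3578 / 365.7600 = 0.274

0.274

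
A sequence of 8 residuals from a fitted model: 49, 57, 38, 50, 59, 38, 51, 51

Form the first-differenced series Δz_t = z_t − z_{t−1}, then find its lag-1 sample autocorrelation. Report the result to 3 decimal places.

First differences Δz: 8, -19, 12, 9, -21, 13, 0
Mean of differences = 0.2857
Numerator Σ(Δz_t−Δz̄)(Δz_{t+1}−Δz̄) = -732.3673
Denominator Σ(Δz_t−Δz̄)² = 1259.4286
r_1(Δz) = -732.3673 / 1259.4286 = -0.582

-0.582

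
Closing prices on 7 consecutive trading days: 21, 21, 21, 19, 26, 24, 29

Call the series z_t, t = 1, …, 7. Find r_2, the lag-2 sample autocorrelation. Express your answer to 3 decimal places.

0.270

Mean z̄ = (21 + 21 + 21 + 19 + 26 + 24 + 29)/7 = 23.0000
Numerator Σ_{t=1}^{5}(z_t−z̄)(z_{t+2}−z̄) = 20.0000
Denominator Σ(z_t−z̄)² = 74.0000
r_2 = 20.0000 / 74.0000 = 0.270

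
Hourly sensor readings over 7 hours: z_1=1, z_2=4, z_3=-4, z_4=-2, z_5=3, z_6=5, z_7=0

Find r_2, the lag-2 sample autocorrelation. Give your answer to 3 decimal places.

-0.516

Mean z̄ = (1 + 4 − 4 − 2 + 3 + 5 + 0)/7 = 1.0000
Deviations from mean: 0.0000, 3.0000, -5.0000, -3.0000, 2.0000, 4.0000, -1.0000
Numerator Σ_{t=1}^{5}(z_t−z̄)(z_{t+2}−z̄) = -33.0000
Denominator Σ(z_t−z̄)² = 64.0000
r_2 = -33.0000 / 64.0000 = -0.516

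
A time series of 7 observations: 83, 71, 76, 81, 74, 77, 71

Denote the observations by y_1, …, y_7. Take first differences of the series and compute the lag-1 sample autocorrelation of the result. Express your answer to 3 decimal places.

-0.383

First differences Δy: -12, 5, 5, -7, 3, -6
Mean of differences = -2.0000
Numerator Σ(Δy_t−Δȳ)(Δy_{t+1}−Δȳ) = -101.0000
Denominator Σ(Δy_t−Δȳ)² = 264.0000
r_1(Δy) = -101.0000 / 264.0000 = -0.383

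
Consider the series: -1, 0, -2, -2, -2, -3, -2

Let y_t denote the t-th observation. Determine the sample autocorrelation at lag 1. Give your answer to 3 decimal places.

0.301

Mean ȳ = (-1 + 0 − 2 − 2 − 2 − 3 − 2)/7 = -1.7143
Deviations from mean: 0.7143, 1.7143, -0.2857, -0.2857, -0.2857, -1.2857, -0.2857
Σ(y_t−ȳ)(y_{t+1}−ȳ) = (1.2245) + (-0.4898) + (0.0816) + (0.0816) + (0.3673) + (0.3673) = 1.6327
Denominator Σ(y_t−ȳ)² = 5.4286
r_1 = 1.6327 / 5.4286 = 0.301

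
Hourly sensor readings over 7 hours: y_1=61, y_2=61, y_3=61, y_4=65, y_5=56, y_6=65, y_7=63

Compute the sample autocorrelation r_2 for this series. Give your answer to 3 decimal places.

Mean ȳ = (61 + 61 + 61 + 65 + 56 + 65 + 63)/7 = 61.7143
Σ(y_t−ȳ)(y_{t+2}−ȳ) = (0.5102) + (-2.3469) + (4.0816) + (10.7959) + (-7.3469) = 5.6939
Denominator Σ(y_t−ȳ)² = 57.4286
r_2 = 5.6939 / 57.4286 = 0.099

0.099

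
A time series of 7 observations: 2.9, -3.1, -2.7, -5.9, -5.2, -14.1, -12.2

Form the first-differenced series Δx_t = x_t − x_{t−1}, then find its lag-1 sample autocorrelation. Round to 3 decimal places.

First differences Δx: -6.0, 0.4, -3.2, 0.7, -8.9, 1.9
Mean of differences = -2.5167
Numerator Σ(Δx_t−Δx̄)(Δx_{t+1}−Δx̄) = -63.0769
Denominator Σ(Δx_t−Δx̄)² = 91.7083
r_1(Δx) = -63.0769 / 91.7083 = -0.688

-0.688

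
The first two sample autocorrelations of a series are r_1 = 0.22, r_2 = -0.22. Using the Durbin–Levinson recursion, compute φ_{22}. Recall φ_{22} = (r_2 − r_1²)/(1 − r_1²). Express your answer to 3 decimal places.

φ_{22} = (r_2 − r_1²) / (1 − r_1²)
r_1² = (0.22)² = 0.0484
Numerator = -0.22 − 0.0484 = -0.2684; denominator = 1 − 0.0484 = 0.9516
φ_{22} = -0.2684 / 0.9516 = -0.282

-0.282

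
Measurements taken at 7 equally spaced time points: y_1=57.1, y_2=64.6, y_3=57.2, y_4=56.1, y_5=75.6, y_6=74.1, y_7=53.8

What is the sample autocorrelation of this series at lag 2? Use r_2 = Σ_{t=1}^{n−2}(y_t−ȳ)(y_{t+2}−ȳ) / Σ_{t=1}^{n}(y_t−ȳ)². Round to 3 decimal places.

Mean ȳ = (57.1 + 64.6 + 57.2 + 56.1 + 75.6 + 74.1 + 53.8)/7 = 62.6429
Deviations from mean: -5.5429, 1.9571, -5.4429, -6.5429, 12.9571, 11.4571, -8.8429
Numerator Σ_{t=1}^{5}(y_t−ȳ)(y_{t+2}−ȳ) = -242.7008
Denominator Σ(y_t−ȳ)² = 484.3371
r_2 = -242.7008 / 484.3371 = -0.501

-0.501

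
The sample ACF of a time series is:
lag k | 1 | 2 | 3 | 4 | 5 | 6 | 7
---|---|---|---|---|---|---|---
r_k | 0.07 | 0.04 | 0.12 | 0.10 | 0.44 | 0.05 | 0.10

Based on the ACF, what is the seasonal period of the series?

5

The largest autocorrelation is r_5 = 0.44; the remaining lags stay at or below 0.12.
The dominant spike at lag 5 indicates a seasonal period of 5.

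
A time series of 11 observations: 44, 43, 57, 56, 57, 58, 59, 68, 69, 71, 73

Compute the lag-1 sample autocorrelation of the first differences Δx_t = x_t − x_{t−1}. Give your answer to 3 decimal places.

-0.448

First differences Δx: -1, 14, -1, 1, 1, 1, 9, 1, 2, 2
Mean of differences = 2.9000
Numerator Σ(Δx_t−Δx̄)(Δx_{t+1}−Δx̄) = -92.6100
Denominator Σ(Δx_t−Δx̄)² = 206.9000
r_1(Δx) = -92.6100 / 206.9000 = -0.448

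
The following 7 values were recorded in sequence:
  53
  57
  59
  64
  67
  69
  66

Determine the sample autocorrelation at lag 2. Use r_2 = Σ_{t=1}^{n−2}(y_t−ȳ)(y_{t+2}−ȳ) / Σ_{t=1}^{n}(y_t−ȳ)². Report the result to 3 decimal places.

0.169

Mean ȳ = (53 + 57 + 59 + 64 + 67 + 69 + 66)/7 = 62.1429
Deviations from mean: -9.1429, -5.1429, -3.1429, 1.8571, 4.8571, 6.8571, 3.8571
Σ(y_t−ȳ)(y_{t+2}−ȳ) = (28.7347) + (-9.5510) + (-15.2653) + (12.7347) + (18.7347) = 35.3878
Denominator Σ(y_t−ȳ)² = 208.8571
r_2 = 35.3878 / 208.8571 = 0.169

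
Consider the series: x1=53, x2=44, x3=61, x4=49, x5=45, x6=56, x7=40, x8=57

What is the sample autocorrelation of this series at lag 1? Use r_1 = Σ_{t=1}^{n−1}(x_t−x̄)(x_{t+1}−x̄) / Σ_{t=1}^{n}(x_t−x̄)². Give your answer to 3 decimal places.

Mean x̄ = (53 + 44 + 61 + 49 + 45 + 56 + 40 + 57)/8 = 50.6250
Deviations from mean: 2.3750, -6.6250, 10.3750, -1.6250, -5.6250, 5.3750, -10.6250, 6.3750
Σ(x_t−x̄)(x_{t+1}−x̄) = (-15.7344) + (-68.7344) + (-16.8594) + (9.1406) + (-30.2344) + (-57.1094) + (-67.7344) = -247.2656
Denominator Σ(x_t−x̄)² = 373.8750
r_1 = -247.2656 / 373.8750 = -0.661

-0.661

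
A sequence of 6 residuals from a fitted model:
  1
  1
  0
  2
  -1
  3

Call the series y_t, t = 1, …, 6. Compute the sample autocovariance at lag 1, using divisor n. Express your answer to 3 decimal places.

-1.167

Mean ȳ = (1 + 1 + 0 + 2 − 1 + 3)/6 = 1.0000
Σ_{t=1}^{5}(y_t−ȳ)(y_{t+1}−ȳ) = -7.0000
γ_1 = -7.0000 / 6 = -1.167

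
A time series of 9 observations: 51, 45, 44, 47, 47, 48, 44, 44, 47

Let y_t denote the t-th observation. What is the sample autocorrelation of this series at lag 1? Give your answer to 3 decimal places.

-0.071

Mean ȳ = (51 + 45 + 44 + 47 + 47 + 48 + 44 + 44 + 47)/9 = 46.3333
Numerator Σ_{t=1}^{8}(y_t−ȳ)(y_{t+1}−ȳ) = -3.1111
Denominator Σ(y_t−ȳ)² = 44.0000
r_1 = -3.1111 / 44.0000 = -0.071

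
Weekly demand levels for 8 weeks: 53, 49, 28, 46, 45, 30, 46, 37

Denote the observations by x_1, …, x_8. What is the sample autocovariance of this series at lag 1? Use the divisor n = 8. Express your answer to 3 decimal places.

-21.383

Mean x̄ = (53 + 49 + 28 + 46 + 45 + 30 + 46 + 37)/8 = 41.7500
Deviations: 11.2500, 7.2500, -13.7500, 4.2500, 3.2500, -11.7500, 4.2500, -4.7500
Σ_{t=1}^{7}(x_t−x̄)(x_{t+1}−x̄) = -171.0625
γ_1 = -171.0625 / 8 = -21.383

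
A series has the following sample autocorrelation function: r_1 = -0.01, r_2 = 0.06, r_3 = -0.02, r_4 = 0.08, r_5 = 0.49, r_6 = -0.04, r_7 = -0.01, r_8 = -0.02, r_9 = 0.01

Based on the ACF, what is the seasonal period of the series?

The largest autocorrelation is r_5 = 0.49; the remaining lags stay at or below 0.08.
The dominant spike at lag 5 indicates a seasonal period of 5.

5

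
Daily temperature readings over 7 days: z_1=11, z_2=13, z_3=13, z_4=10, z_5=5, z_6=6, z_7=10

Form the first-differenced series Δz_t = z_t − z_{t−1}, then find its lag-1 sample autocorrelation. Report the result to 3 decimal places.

First differences Δz: 2, 0, -3, -5, 1, 4
Mean of differences = -0.1667
Numerator Σ(Δz_t−Δz̄)(Δz_{t+1}−Δz̄) = 12.8056
Denominator Σ(Δz_t−Δz̄)² = 54.8333
r_1(Δz) = 12.8056 / 54.8333 = 0.234

0.234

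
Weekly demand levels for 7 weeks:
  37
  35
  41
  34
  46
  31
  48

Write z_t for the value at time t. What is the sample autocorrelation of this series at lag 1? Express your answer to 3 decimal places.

-0.717

Mean z̄ = (37 + 35 + 41 + 34 + 46 + 31 + 48)/7 = 38.8571
Deviations from mean: -1.8571, -3.8571, 2.1429, -4.8571, 7.1429, -7.8571, 9.1429
Σ(z_t−z̄)(z_{t+1}−z̄) = (7.1633) + (-8.2653) + (-10.4082) + (-34.6939) + (-56.1224) + (-71.8367) = -174.1633
Denominator Σ(z_t−z̄)² = 242.8571
r_1 = -174.1633 / 242.8571 = -0.717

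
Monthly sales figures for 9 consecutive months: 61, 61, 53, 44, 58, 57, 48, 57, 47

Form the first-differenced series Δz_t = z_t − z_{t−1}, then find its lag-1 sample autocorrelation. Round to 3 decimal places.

First differences Δz: 0, -8, -9, 14, -1, -9, 9, -10
Mean of differences = -1.7500
Numerator Σ(Δz_t−Δz̄)(Δz_{t+1}−Δz̄) = -240.0625
Denominator Σ(Δz_t−Δz̄)² = 579.5000
r_1(Δz) = -240.0625 / 579.5000 = -0.414

-0.414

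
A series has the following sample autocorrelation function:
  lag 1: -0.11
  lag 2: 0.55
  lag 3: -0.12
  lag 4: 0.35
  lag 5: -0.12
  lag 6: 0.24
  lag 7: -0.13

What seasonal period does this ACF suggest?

2

The largest autocorrelation is r_2 = 0.55, with weaker echoes at lags 4 (0.35) and 6 (0.24); the remaining lags stay at or below -0.11.
The dominant spike at lag 2 indicates a seasonal period of 2.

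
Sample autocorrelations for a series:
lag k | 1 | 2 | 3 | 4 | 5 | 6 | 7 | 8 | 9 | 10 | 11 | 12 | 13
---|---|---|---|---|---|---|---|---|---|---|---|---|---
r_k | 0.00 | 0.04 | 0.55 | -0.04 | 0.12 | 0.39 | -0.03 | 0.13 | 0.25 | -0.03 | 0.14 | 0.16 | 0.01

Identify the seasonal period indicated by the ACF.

3

The largest autocorrelation is r_3 = 0.55, with weaker echoes at lags 6 (0.39), 9 (0.25) and 12 (0.16); the remaining lags stay at or below 0.14.
The dominant spike at lag 3 indicates a seasonal period of 3.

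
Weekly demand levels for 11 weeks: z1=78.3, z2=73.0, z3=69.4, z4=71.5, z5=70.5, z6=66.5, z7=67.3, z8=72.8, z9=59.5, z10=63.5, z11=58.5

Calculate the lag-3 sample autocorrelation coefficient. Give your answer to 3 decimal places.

0.067

Mean z̄ = (78.3 + 73.0 + 69.4 + 71.5 + 70.5 + 66.5 + 67.3 + 72.8 + 59.5 + 63.5 + 58.5)/11 = 68.2545
Numerator Σ_{t=1}^{8}(z_t−z̄)(z_{t+3}−z̄) = 23.9165
Denominator Σ(z_t−z̄)² = 359.3673
r_3 = 23.9165 / 359.3673 = 0.067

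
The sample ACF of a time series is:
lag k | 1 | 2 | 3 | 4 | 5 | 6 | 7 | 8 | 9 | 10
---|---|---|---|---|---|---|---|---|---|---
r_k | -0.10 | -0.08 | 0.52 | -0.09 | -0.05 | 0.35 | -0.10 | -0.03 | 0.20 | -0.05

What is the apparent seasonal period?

The largest autocorrelation is r_3 = 0.52, with weaker echoes at lags 6 (0.35) and 9 (0.20); the remaining lags stay at or below -0.03.
The dominant spike at lag 3 indicates a seasonal period of 3.

3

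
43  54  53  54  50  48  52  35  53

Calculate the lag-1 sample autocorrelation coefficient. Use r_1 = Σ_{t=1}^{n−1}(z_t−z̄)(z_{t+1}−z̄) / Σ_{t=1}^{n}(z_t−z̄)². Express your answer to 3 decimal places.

-0.269

Mean z̄ = (43 + 54 + 53 + 54 + 50 + 48 + 52 + 35 + 53)/9 = 49.1111
Numerator Σ_{t=1}^{8}(z_t−z̄)(z_{t+1}−z̄) = -87.3457
Denominator Σ(z_t−z̄)² = 324.8889
r_1 = -87.3457 / 324.8889 = -0.269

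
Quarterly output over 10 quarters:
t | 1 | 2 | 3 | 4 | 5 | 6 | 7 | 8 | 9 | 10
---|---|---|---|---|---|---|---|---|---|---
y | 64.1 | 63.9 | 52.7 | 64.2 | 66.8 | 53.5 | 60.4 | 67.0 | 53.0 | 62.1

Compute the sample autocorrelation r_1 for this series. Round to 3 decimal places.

-0.431

Mean ȳ = (64.1 + 63.9 + 52.7 + 64.2 + 66.8 + 53.5 + 60.4 + 67.0 + 53.0 + 62.1)/10 = 60.7700
Numerator Σ_{t=1}^{9}(y_t−ȳ)(y_{t+1}−ȳ) = -124.0279
Denominator Σ(y_t−ȳ)² = 288.0810
r_1 = -124.0279 / 288.0810 = -0.431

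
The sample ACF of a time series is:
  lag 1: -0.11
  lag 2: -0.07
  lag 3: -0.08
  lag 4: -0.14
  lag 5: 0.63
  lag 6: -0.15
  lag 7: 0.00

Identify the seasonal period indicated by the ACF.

The largest autocorrelation is r_5 = 0.63; the remaining lags stay at or below 0.00.
The dominant spike at lag 5 indicates a seasonal period of 5.

5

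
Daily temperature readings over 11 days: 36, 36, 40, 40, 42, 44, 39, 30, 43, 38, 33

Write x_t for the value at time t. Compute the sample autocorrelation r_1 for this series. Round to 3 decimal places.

Mean x̄ = (36 + 36 + 40 + 40 + 42 + 44 + 39 + 30 + 43 + 38 + 33)/11 = 38.2727
Numerator Σ_{t=1}^{10}(x_t−x̄)(x_{t+1}−x̄) = -8.8017
Denominator Σ(x_t−x̄)² = 182.1818
r_1 = -8.8017 / 182.1818 = -0.048

-0.048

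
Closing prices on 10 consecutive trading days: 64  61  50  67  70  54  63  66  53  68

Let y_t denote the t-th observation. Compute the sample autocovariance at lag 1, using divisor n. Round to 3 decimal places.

Mean ȳ = (64 + 61 + 50 + 67 + 70 + 54 + 63 + 66 + 53 + 68)/10 = 61.6000
Σ_{t=1}^{9}(y_t−ȳ)(y_{t+1}−ȳ) = -172.9600
γ_1 = -172.9600 / 10 = -17.296

-17.296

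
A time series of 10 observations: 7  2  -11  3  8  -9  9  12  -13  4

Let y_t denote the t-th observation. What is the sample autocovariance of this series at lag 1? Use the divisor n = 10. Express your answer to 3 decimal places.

Mean ȳ = (7 + 2 − 11 + 3 + 8 − 9 + 9 + 12 − 13 + 4)/10 = 1.2000
Σ_{t=1}^{9}(y_t−ȳ)(y_{t+1}−ȳ) = -272.6400
γ_1 = -272.6400 / 10 = -27.264

-27.264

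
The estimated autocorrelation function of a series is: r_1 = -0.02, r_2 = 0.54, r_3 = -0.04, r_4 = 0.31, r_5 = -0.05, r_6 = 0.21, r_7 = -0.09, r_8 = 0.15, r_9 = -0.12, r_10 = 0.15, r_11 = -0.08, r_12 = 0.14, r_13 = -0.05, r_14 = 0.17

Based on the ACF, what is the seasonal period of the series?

The largest autocorrelation is r_2 = 0.54, with weaker echoes at lags 4 (0.31), 6 (0.21), 8 (0.15), 10 (0.15) and 14 (0.17); the remaining lags stay at or below 0.14.
The dominant spike at lag 2 indicates a seasonal period of 2.

2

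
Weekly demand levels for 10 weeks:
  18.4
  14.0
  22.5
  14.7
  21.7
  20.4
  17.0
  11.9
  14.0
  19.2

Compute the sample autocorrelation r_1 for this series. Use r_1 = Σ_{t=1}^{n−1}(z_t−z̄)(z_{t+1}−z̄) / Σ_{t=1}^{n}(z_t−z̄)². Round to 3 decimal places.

Mean z̄ = (18.4 + 14.0 + 22.5 + 14.7 + 21.7 + 20.4 + 17.0 + 11.9 + 14.0 + 19.2)/10 = 17.3800
Numerator Σ_{t=1}^{9}(z_t−z̄)(z_{t+1}−z̄) = -19.7004
Denominator Σ(z_t−z̄)² = 118.5560
r_1 = -19.7004 / 118.5560 = -0.166

-0.166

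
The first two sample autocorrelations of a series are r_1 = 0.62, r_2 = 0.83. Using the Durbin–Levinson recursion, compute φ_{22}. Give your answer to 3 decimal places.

0.724

φ_{22} = (r_2 − r_1²) / (1 − r_1²)
r_1² = (0.62)² = 0.3844
Numerator = 0.83 − 0.3844 = 0.4456; denominator = 1 − 0.3844 = 0.6156
φ_{22} = 0.4456 / 0.6156 = 0.724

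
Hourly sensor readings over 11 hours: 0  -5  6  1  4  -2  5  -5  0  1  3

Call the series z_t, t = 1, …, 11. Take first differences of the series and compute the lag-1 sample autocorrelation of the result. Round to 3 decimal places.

-0.761

First differences Δz: -5, 11, -5, 3, -6, 7, -10, 5, 1, 2
Mean of differences = 0.3000
Numerator Σ(Δz_t−Δz̄)(Δz_{t+1}−Δz̄) = -299.8900
Denominator Σ(Δz_t−Δz̄)² = 394.1000
r_1(Δz) = -299.8900 / 394.1000 = -0.761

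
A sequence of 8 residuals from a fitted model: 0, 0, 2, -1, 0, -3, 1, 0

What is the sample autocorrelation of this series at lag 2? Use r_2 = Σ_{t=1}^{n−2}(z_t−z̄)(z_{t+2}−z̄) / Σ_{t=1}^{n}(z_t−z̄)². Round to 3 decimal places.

Mean z̄ = (0 + 0 + 2 − 1 + 0 − 3 + 1 + 0)/8 = -0.1250
Σ(z_t−z̄)(z_{t+2}−z̄) = (0.2656) + (-0.1094) + (0.2656) + (2.5156) + (0.1406) + (-0.3594) = 2.7188
Denominator Σ(z_t−z̄)² = 14.8750
r_2 = 2.7188 / 14.8750 = 0.183

0.183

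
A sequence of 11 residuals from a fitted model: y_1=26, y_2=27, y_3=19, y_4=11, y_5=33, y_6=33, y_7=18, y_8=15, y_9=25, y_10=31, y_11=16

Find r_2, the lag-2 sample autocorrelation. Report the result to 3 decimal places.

-0.740

Mean ȳ = (26 + 27 + 19 + 11 + 33 + 33 + 18 + 15 + 25 + 31 + 16)/11 = 23.0909
Numerator Σ_{t=1}^{9}(y_t−ȳ)(y_{t+2}−ȳ) = -437.3802
Denominator Σ(y_t−ȳ)² = 590.9091
r_2 = -437.3802 / 590.9091 = -0.740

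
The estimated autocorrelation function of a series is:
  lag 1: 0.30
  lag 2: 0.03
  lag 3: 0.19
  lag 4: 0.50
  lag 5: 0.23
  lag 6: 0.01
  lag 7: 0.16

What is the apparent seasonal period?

The largest autocorrelation is r_4 = 0.50; the remaining lags stay at or below 0.30. The elevated value at lag 1 (0.30), dropping to 0.03 at lag 2, reflects decaying short-term dependence rather than seasonality.
The dominant spike at lag 4 indicates a seasonal period of 4.

4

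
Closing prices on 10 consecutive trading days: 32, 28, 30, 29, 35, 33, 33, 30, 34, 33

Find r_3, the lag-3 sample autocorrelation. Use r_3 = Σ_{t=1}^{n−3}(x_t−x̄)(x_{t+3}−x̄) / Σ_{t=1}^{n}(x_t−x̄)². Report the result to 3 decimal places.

Mean x̄ = (32 + 28 + 30 + 29 + 35 + 33 + 33 + 30 + 34 + 33)/10 = 31.7000
Numerator Σ_{t=1}^{7}(x_t−x̄)(x_{t+3}−x̄) = -19.6700
Denominator Σ(x_t−x̄)² = 48.1000
r_3 = -19.6700 / 48.1000 = -0.409

-0.409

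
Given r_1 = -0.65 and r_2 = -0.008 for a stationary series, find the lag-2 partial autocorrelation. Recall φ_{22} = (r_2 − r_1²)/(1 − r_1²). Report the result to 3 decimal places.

-0.745

φ_{22} = (r_2 − r_1²) / (1 − r_1²)
r_1² = (-0.65)² = 0.4225
Numerator = -0.008 − 0.4225 = -0.4305; denominator = 1 − 0.4225 = 0.5775
φ_{22} = -0.4305 / 0.5775 = -0.745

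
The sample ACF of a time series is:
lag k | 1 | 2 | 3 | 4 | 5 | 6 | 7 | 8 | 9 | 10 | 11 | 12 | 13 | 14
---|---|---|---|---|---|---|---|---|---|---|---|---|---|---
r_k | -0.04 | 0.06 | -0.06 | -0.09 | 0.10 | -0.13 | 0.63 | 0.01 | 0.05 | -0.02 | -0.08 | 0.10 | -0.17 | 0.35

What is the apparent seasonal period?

The largest autocorrelation is r_7 = 0.63, with a weaker echo at lag 14 (0.35); the remaining lags stay at or below 0.10.
The dominant spike at lag 7 indicates a seasonal period of 7.

7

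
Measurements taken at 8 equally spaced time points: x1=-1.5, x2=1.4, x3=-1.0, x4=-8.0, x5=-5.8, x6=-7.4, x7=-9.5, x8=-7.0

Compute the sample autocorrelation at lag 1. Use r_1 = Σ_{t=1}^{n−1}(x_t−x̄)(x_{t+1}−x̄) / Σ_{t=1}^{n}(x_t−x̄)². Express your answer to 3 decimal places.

0.553

Mean x̄ = (-1.5 + 1.4 − 1.0 − 8.0 − 5.8 − 7.4 − 9.5 − 7.0)/8 = -4.8500
Deviations from mean: 3.3500, 6.2500, 3.8500, -3.1500, -0.9500, -2.5500, -4.6500, -2.1500
Σ(x_t−x̄)(x_{t+1}−x̄) = (20.9375) + (24.0625) + (-12.1275) + (2.9925) + (2.4225) + (11.8575) + (9.9975) = 60.1425
Denominator Σ(x_t−x̄)² = 108.6800
r_1 = 60.1425 / 108.6800 = 0.553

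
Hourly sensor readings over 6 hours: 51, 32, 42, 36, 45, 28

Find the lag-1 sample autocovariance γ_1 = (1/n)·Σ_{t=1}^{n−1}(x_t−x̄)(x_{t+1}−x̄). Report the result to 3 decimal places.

-33.000

Mean x̄ = (51 + 32 + 42 + 36 + 45 + 28)/6 = 39.0000
Σ_{t=1}^{5}(x_t−x̄)(x_{t+1}−x̄) = -198.0000
γ_1 = -198.0000 / 6 = -33.000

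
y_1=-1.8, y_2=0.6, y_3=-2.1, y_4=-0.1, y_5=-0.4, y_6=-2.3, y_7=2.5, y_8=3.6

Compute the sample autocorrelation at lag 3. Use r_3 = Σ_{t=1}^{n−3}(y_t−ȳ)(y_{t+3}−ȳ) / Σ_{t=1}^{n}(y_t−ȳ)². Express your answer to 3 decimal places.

Mean ȳ = (-1.8 + 0.6 − 2.1 − 0.1 − 0.4 − 2.3 + 2.5 + 3.6)/8 = 0.0000
Σ(y_t−ȳ)(y_{t+3}−ȳ) = (0.1800) + (-0.2400) + (4.8300) + (-0.2500) + (-1.4400) = 3.0800
Denominator Σ(y_t−ȳ)² = 32.6800
r_3 = 3.0800 / 32.6800 = 0.094

0.094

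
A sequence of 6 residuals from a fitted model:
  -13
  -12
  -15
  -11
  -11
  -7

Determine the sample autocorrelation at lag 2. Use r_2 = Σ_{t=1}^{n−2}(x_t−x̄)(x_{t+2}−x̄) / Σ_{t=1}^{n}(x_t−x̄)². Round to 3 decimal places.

0.155

Mean x̄ = (-13 − 12 − 15 − 11 − 11 − 7)/6 = -11.5000
Deviations from mean: -1.5000, -0.5000, -3.5000, 0.5000, 0.5000, 4.5000
Σ(x_t−x̄)(x_{t+2}−x̄) = (5.2500) + (-0.2500) + (-1.7500) + (2.2500) = 5.5000
Denominator Σ(x_t−x̄)² = 35.5000
r_2 = 5.5000 / 35.5000 = 0.155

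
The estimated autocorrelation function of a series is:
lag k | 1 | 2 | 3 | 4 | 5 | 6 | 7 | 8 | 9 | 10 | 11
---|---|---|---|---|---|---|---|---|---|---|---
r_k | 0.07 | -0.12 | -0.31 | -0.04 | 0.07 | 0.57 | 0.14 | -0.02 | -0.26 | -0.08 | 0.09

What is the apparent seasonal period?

6

The largest autocorrelation is r_6 = 0.57; the remaining lags stay at or below 0.14.
The dominant spike at lag 6 indicates a seasonal period of 6.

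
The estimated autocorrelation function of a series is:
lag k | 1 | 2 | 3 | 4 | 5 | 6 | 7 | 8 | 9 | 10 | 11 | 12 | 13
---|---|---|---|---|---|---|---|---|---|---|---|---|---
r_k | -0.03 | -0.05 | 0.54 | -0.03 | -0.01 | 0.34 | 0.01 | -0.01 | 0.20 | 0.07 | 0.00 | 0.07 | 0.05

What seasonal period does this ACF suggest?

3

The largest autocorrelation is r_3 = 0.54, with weaker echoes at lags 6 (0.34) and 9 (0.20); the remaining lags stay at or below 0.07.
The dominant spike at lag 3 indicates a seasonal period of 3.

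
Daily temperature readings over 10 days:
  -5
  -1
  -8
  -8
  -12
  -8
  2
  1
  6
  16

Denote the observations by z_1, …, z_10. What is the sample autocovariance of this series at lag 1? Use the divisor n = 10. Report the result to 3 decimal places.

Mean z̄ = (-5 − 1 − 8 − 8 − 12 − 8 + 2 + 1 + 6 + 16)/10 = -1.7000
Σ_{t=1}^{9}(z_t−z̄)(z_{t+1}−z̄) = 306.5100
γ_1 = 306.5100 / 10 = 30.651

30.651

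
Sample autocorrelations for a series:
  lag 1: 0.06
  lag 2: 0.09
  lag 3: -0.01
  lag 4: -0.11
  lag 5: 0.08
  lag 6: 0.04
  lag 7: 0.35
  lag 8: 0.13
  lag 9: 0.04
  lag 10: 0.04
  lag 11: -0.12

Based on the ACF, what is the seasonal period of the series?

7

The largest autocorrelation is r_7 = 0.35; the remaining lags stay at or below 0.13.
The dominant spike at lag 7 indicates a seasonal period of 7.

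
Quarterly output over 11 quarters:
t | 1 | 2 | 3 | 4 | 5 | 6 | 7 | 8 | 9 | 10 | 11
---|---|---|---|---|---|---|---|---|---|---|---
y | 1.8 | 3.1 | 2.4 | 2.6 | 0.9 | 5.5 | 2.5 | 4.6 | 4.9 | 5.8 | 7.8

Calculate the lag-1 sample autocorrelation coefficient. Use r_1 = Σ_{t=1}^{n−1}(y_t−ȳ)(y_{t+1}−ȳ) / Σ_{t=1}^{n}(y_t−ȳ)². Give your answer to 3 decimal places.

0.245

Mean ȳ = (1.8 + 3.1 + 2.4 + 2.6 + 0.9 + 5.5 + 2.5 + 4.6 + 4.9 + 5.8 + 7.8)/11 = 3.8091
Numerator Σ_{t=1}^{10}(y_t−ȳ)(y_{t+1}−ȳ) = 10.4572
Denominator Σ(y_t−ȳ)² = 42.7291
r_1 = 10.4572 / 42.7291 = 0.245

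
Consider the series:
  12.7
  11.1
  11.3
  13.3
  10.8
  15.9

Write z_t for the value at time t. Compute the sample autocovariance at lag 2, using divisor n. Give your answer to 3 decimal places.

0.568

Mean z̄ = (12.7 + 11.1 + 11.3 + 13.3 + 10.8 + 15.9)/6 = 12.5167
Deviations: 0.1833, -1.4167, -1.2167, 0.7833, -1.7167, 3.3833
Σ_{t=1}^{4}(z_t−z̄)(z_{t+2}−z̄) = 3.4061
γ_2 = 3.4061 / 6 = 0.568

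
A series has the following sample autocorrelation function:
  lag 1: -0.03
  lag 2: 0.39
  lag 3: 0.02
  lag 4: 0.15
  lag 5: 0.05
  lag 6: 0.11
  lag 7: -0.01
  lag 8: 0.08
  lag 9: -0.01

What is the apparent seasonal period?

2

The largest autocorrelation is r_2 = 0.39, with a weaker echo at lag 4 (0.15); the remaining lags stay at or below 0.11.
The dominant spike at lag 2 indicates a seasonal period of 2.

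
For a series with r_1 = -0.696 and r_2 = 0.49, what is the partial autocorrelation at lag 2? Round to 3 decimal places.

0.011

φ_{22} = (r_2 − r_1²) / (1 − r_1²)
r_1² = (-0.696)² = 0.484416
Numerator = 0.49 − 0.4844 = 0.0056; denominator = 1 − 0.4844 = 0.5156
φ_{22} = 0.0056 / 0.5156 = 0.011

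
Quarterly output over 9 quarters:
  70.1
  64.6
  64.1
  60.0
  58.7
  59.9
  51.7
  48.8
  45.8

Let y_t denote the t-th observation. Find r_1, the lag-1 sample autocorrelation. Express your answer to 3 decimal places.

Mean ȳ = (70.1 + 64.6 + 64.1 + 60.0 + 58.7 + 59.9 + 51.7 + 48.8 + 45.8)/9 = 58.1889
Numerator Σ_{t=1}^{8}(y_t−ȳ)(y_{t+1}−ȳ) = 292.9043
Denominator Σ(y_t−ȳ)² = 508.1289
r_1 = 292.9043 / 508.1289 = 0.576

0.576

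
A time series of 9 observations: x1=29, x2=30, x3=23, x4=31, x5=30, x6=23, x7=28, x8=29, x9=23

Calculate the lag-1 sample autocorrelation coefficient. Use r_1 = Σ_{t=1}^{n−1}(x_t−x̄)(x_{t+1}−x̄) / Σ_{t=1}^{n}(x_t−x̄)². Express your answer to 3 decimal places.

Mean x̄ = (29 + 30 + 23 + 31 + 30 + 23 + 28 + 29 + 23)/9 = 27.3333
Numerator Σ_{t=1}^{8}(x_t−x̄)(x_{t+1}−x̄) = -33.7778
Denominator Σ(x_t−x̄)² = 90.0000
r_1 = -33.7778 / 90.0000 = -0.375

-0.375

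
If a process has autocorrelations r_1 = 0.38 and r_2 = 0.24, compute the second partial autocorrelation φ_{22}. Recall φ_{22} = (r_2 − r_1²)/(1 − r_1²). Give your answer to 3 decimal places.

0.112

φ_{22} = (r_2 − r_1²) / (1 − r_1²)
r_1² = (0.38)² = 0.1444
Numerator = 0.24 − 0.1444 = 0.0956; denominator = 1 − 0.1444 = 0.8556
φ_{22} = 0.0956 / 0.8556 = 0.112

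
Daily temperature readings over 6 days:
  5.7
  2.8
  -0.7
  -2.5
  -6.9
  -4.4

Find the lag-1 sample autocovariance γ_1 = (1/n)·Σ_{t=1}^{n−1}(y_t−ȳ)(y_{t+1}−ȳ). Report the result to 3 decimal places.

9.177

Mean ȳ = (5.7 + 2.8 − 0.7 − 2.5 − 6.9 − 4.4)/6 = -1.0000
Σ_{t=1}^{5}(y_t−ȳ)(y_{t+1}−ȳ) = 55.0600
γ_1 = 55.0600 / 6 = 9.177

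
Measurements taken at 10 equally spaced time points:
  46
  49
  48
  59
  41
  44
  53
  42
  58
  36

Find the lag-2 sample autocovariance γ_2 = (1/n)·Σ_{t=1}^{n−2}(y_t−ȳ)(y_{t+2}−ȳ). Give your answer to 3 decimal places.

Mean ȳ = (46 + 49 + 48 + 59 + 41 + 44 + 53 + 42 + 58 + 36)/10 = 47.6000
Σ_{t=1}^{8}(y_t−ȳ)(y_{t+2}−ȳ) = 77.2800
γ_2 = 77.2800 / 10 = 7.728

7.728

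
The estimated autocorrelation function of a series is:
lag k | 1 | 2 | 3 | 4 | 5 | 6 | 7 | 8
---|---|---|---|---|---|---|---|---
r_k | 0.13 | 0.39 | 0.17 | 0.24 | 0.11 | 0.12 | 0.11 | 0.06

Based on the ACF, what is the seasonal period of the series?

2

The largest autocorrelation is r_2 = 0.39, with a weaker echo at lag 4 (0.24); the remaining lags stay at or below 0.17.
The dominant spike at lag 2 indicates a seasonal period of 2.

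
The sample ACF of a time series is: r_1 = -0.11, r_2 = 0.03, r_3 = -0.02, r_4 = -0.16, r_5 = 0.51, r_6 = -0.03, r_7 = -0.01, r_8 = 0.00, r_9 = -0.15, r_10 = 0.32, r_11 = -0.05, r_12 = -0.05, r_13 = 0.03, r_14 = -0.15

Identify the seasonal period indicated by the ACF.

The largest autocorrelation is r_5 = 0.51, with a weaker echo at lag 10 (0.32); the remaining lags stay at or below 0.03.
The dominant spike at lag 5 indicates a seasonal period of 5.

5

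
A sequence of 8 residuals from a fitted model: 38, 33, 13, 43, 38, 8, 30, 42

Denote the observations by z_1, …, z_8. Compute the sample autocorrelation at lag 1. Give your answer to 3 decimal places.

-0.255

Mean z̄ = (38 + 33 + 13 + 43 + 38 + 8 + 30 + 42)/8 = 30.6250
Σ(z_t−z̄)(z_{t+1}−z̄) = (17.5156) + (-41.8594) + (-218.1094) + (91.2656) + (-166.8594) + (14.1406) + (-7.1094) = -311.0156
Denominator Σ(z_t−z̄)² = 1219.8750
r_1 = -311.0156 / 1219.8750 = -0.255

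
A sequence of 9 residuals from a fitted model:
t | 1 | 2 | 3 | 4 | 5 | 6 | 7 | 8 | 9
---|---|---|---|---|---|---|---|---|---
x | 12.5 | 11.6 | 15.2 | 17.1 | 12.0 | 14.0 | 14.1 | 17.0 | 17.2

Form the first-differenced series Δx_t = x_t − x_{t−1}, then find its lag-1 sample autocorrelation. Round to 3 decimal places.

First differences Δx: -0.9, 3.6, 1.9, -5.1, 2.0, 0.1, 2.9, 0.2
Mean of differences = 0.5875
Numerator Σ(Δx_t−Δx̄)(Δx_{t+1}−Δx̄) = -18.7377
Denominator Σ(Δx_t−Δx̄)² = 53.0888
r_1(Δx) = -18.7377 / 53.0888 = -0.353

-0.353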